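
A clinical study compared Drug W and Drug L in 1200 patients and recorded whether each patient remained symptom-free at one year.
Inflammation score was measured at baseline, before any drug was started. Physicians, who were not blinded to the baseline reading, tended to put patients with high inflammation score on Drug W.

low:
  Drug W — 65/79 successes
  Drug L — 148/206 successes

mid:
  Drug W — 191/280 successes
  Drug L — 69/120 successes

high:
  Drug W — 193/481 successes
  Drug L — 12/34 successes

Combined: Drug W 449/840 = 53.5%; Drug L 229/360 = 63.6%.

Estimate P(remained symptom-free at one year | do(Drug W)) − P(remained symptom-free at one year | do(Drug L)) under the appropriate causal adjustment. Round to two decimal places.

The stratified and pooled comparisons disagree (Drug W wins within each inflammation score; Drug L wins overall), so the answer turns on the causal role of inflammation score.
Here inflammation score is a common cause — it drives both which drug a case falls under and the outcome. The crude comparison mixes populations; the stratum-specific rates are the causally relevant ones.
Adjusting over the population distribution of inflammation score: 0.237·(0.823−0.718) + 0.333·(0.682−0.575) + 0.429·(0.401−0.353) = +0.081.

+0.08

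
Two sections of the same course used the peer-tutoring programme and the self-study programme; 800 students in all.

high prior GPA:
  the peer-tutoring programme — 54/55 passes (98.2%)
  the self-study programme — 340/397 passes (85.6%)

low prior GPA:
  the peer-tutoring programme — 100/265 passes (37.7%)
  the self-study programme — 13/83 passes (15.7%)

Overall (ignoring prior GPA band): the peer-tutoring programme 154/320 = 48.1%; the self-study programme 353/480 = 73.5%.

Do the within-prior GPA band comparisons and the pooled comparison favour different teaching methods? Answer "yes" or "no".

Within each prior GPA band level (high prior GPA 98.2% vs 85.6%; low prior GPA 37.7% vs 15.7%), the peer-tutoring programme has the higher rate every time. Pooled: 48.1% vs 73.5% — the self-study programme has the higher rate overall. The two comparisons disagree.

yes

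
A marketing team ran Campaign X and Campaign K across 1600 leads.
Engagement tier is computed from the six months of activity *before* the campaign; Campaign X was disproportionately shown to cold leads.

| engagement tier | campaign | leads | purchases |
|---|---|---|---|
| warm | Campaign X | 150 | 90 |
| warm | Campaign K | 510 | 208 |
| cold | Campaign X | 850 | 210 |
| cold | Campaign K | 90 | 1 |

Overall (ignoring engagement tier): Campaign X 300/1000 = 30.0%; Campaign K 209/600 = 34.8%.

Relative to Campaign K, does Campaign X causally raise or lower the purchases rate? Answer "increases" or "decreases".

Campaign X is higher inside every engagement tier stratum but Campaign K is higher in aggregate. Whether to stratify depends on how engagement tier relates to the campaign.
Since engagement tier is a pre-existing factor (not a product of the campaign) and it affects the outcome on its own, it is a confounder. The stratified rates, not the pooled rate, identify the causal effect.
Within each level — warm: 60.0% vs 40.8%; cold: 24.7% vs 1.1% — Campaign X is higher every time.

increases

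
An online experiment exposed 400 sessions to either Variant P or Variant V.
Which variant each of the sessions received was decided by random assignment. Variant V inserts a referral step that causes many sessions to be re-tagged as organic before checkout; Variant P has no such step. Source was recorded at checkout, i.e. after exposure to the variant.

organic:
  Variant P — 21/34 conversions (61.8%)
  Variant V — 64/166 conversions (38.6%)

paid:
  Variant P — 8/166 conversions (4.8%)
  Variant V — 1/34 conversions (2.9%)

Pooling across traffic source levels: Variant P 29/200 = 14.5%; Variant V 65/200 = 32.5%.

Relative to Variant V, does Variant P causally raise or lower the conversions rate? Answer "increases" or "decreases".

Because the variant influences traffic source, traffic source is a post-treatment mediator, not a confounder. Stratifying on it would bias the estimate; the causal effect is the crude pooled difference.
Pooled: Variant P 14.5% vs Variant V 32.5%; Variant V is higher overall.

decreases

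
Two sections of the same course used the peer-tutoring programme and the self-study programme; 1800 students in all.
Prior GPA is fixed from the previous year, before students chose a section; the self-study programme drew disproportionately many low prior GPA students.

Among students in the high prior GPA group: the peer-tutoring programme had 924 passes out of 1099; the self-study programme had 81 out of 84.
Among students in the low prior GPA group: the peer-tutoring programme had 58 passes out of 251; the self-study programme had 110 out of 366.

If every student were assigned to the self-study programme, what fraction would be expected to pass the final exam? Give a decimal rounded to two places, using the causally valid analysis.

0.74

the self-study programme is higher inside every prior GPA band stratum but the peer-tutoring programme is higher in aggregate. Whether to stratify depends on how prior GPA band relates to the teaching method.
Prior GPA band is set before the teaching method has any effect — it is not caused by the teaching method — and it independently drives the outcome. That makes it a confounder, so the causal comparison is within prior GPA band levels.
Standardising the self-study programme to the population prior GPA band mix: 0.657·81/84 + 0.343·110/366 = 0.737.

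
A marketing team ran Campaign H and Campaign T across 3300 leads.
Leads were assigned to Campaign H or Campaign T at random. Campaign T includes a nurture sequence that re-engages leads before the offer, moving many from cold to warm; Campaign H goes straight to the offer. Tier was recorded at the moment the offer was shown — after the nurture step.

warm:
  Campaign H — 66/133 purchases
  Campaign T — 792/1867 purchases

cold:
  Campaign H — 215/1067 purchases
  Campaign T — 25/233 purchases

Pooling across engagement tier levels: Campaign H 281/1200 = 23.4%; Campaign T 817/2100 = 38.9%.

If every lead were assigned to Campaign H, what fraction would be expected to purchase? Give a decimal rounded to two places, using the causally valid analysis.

Within every engagement tier level Campaign H has the higher rate, yet pooled Campaign T does — Simpson's reversal.
Engagement tier is downstream of the campaign. One should not condition on a consequence of treatment, so the overall rates are the right comparison.
So P(outcome | do(Campaign H)) is just the pooled rate for Campaign H: 281/1200 = 0.234.

0.23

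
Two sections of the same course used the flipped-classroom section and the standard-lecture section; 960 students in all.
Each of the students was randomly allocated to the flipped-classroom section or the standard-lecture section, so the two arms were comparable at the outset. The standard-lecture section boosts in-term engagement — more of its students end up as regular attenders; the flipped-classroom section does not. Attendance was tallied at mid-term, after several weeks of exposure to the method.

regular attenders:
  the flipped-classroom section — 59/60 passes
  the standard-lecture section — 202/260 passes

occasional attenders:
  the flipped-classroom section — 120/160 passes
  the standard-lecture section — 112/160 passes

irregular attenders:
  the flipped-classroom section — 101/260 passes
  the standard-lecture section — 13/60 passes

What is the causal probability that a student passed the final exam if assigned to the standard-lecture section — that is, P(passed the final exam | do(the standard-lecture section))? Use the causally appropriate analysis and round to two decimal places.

0.68

the flipped-classroom section is higher inside every mid-term attendance stratum but the standard-lecture section is higher in aggregate. Whether to stratify depends on how mid-term attendance relates to the teaching method.
Mid-term attendance here is a post-treatment variable shaped by the teaching method; conditioning on it would introduce bias rather than remove it. The overall comparison is the causal one.
So P(outcome | do(the standard-lecture section)) is just the pooled rate for the standard-lecture section: 327/480 = 0.681.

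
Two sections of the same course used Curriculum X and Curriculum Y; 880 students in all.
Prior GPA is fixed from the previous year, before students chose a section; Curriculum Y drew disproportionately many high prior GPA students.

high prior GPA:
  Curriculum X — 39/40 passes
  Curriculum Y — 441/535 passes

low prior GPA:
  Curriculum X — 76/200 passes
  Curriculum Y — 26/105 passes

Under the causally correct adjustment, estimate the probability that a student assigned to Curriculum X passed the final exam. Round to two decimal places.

The stratified and pooled comparisons disagree (Curriculum X wins within each prior GPA band; Curriculum Y wins overall), so the answer turns on the causal role of prior GPA band.
Prior GPA band differs across teaching methods for reasons unrelated to any effect of the teaching method itself, and it separately predicts the outcome — a classic confounder. We must compare within prior GPA band levels.
Standardising Curriculum X to the population prior GPA band mix: 0.653·39/40 + 0.347·76/200 = 0.769.

0.77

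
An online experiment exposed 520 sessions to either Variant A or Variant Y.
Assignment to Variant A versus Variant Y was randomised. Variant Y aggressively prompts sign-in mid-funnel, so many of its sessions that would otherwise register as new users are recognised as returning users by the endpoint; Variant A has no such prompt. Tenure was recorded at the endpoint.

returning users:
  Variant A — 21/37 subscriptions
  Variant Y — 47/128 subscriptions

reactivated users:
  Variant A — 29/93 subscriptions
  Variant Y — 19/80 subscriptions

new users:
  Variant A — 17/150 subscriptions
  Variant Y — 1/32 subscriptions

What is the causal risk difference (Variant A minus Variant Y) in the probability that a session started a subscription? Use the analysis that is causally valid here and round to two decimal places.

-0.04

The distribution of user tenure is itself part of what the variant does — it is an intermediate outcome. Holding it fixed would remove that part of the effect; the total effect is the pooled difference.
The causal difference is the pooled difference: 0.239 − 0.279 = -0.040.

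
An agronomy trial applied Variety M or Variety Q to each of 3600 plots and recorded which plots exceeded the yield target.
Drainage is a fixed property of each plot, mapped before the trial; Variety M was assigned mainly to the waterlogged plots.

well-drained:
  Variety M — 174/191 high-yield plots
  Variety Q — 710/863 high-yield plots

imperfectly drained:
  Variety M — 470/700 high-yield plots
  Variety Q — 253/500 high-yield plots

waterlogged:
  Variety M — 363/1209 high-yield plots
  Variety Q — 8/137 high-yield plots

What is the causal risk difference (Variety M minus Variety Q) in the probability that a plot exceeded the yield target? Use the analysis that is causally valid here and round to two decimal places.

Field drainage differs across varietys for reasons unrelated to any effect of the variety itself, and it separately predicts the outcome — a classic confounder. We must compare within field drainage levels.
Adjusting over the population distribution of field drainage: 0.293·(0.911−0.823) + 0.333·(0.671−0.506) + 0.374·(0.300−0.058) = +0.171.

+0.17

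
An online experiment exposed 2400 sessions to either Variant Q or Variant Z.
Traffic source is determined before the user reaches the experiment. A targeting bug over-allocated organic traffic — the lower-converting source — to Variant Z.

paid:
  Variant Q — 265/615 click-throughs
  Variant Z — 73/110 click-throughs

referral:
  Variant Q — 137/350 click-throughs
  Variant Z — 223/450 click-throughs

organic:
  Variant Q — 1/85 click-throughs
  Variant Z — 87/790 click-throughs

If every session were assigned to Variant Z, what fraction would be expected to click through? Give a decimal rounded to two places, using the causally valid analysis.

Variant Z is higher inside every traffic source stratum but Variant Q is higher in aggregate. Whether to stratify depends on how traffic source relates to the variant.
Nothing the variant does changes traffic source; the imbalance is an allocation artefact. With traffic source also predicting the outcome, the pooled figure is confounded, and the within-stratum comparison is the causal one.
Standardising Variant Z to the population traffic source mix: 0.302·73/110 + 0.333·223/450 + 0.365·87/790 = 0.406.

0.41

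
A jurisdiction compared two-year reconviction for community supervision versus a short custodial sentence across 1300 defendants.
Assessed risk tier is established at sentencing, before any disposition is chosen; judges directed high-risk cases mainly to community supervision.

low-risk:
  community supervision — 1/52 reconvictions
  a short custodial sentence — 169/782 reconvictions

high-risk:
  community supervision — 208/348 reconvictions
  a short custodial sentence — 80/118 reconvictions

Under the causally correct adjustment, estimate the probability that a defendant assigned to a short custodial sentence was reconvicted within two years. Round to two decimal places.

Assessed risk tier is set before the disposition has any effect — it is not caused by the disposition — and it independently drives the outcome. That makes it a confounder, so the causal comparison is within assessed risk tier levels.
Standardising a short custodial sentence to the population assessed risk tier mix: 0.642·169/782 + 0.358·80/118 = 0.382.

0.38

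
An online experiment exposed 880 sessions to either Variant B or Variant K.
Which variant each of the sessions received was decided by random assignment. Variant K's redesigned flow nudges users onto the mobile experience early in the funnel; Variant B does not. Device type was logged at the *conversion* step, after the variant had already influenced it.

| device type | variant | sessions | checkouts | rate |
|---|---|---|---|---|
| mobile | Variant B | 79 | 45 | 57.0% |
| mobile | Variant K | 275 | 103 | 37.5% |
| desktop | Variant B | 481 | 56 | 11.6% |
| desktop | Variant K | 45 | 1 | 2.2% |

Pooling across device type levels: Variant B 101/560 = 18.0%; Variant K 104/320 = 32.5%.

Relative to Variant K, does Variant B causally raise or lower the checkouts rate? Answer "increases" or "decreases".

decreases

The device type-specific comparison favours Variant B throughout, but the pooled figures favour Variant K. The question is whether to condition on device type.
Device type here is a post-treatment variable shaped by the variant; conditioning on it would introduce bias rather than remove it. The overall comparison is the causal one.
Pooled: Variant B 18.0% vs Variant K 32.5%; Variant K is higher overall.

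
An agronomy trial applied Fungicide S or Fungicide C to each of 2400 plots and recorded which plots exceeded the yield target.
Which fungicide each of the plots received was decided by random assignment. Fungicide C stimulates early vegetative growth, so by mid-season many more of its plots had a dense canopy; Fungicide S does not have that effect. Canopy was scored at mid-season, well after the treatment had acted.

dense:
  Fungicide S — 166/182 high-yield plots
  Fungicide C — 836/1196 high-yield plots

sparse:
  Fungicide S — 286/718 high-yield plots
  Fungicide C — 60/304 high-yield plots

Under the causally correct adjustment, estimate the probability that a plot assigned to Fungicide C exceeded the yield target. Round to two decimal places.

0.60

Mid-season canopy is recorded after the fungicide and is itself shifted by it — it sits on the causal path from fungicide to outcome. Conditioning on a mediator would strip out part of the effect we want; the pooled comparison gives the total causal effect.
So P(outcome | do(Fungicide C)) is just the pooled rate for Fungicide C: 896/1500 = 0.597.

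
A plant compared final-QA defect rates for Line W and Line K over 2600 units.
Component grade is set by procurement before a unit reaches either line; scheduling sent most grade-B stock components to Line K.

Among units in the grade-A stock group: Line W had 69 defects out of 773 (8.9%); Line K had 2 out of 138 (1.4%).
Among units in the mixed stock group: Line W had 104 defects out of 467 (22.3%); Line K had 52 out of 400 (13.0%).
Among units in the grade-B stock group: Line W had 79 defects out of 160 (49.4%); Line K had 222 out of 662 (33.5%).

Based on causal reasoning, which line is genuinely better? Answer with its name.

Line K

The component grade-specific comparison favours Line K throughout, but the pooled figures favour Line W. The question is whether to condition on component grade.
Component grade differs across lines for reasons unrelated to any effect of the line itself, and it separately predicts the outcome — a classic confounder. We must compare within component grade levels.
Within each level — grade-A stock: 8.9% vs 1.4%; mixed stock: 22.3% vs 13.0%; grade-B stock: 49.4% vs 33.5% — Line K is lower every time.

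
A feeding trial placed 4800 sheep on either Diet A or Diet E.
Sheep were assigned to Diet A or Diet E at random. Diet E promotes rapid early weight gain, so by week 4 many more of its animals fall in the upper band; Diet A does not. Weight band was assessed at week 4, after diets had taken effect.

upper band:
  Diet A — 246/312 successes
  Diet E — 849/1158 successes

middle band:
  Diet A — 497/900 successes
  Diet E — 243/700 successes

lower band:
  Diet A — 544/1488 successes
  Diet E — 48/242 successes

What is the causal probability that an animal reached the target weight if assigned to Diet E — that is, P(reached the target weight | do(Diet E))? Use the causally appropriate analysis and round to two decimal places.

Week-4 weight band is recorded after the diet and is itself shifted by it — it sits on the causal path from diet to outcome. Conditioning on a mediator would strip out part of the effect we want; the pooled comparison gives the total causal effect.
So P(outcome | do(Diet E)) is just the pooled rate for Diet E: 1140/2100 = 0.543.

0.54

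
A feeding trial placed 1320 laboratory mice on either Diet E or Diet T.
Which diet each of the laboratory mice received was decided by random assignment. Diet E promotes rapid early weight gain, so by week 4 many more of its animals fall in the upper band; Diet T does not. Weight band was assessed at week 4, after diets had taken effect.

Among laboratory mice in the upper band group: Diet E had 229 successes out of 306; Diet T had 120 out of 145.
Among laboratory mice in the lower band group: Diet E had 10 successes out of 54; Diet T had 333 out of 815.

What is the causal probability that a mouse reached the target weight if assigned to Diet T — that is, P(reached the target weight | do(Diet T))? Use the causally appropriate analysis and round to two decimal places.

0.47

The distribution of week-4 weight band is itself part of what the diet does — it is an intermediate outcome. Holding it fixed would remove that part of the effect; the total effect is the pooled difference.
So P(outcome | do(Diet T)) is just the pooled rate for Diet T: 453/960 = 0.472.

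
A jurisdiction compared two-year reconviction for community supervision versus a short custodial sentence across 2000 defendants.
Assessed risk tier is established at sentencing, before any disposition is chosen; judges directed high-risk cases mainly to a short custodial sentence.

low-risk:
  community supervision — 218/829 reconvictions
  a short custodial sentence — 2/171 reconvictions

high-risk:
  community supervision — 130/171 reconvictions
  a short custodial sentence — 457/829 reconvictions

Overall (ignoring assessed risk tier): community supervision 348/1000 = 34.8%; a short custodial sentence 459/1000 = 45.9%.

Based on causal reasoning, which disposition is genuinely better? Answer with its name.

a short custodial sentence

The assessed risk tier-specific comparison favours a short custodial sentence throughout, but the pooled figures favour community supervision. The question is whether to condition on assessed risk tier.
Assessed risk tier is set before the disposition has any effect — it is not caused by the disposition — and it independently drives the outcome. That makes it a confounder, so the causal comparison is within assessed risk tier levels.
Within each level — low-risk: 26.3% vs 1.2%; high-risk: 76.0% vs 55.1% — a short custodial sentence is lower every time.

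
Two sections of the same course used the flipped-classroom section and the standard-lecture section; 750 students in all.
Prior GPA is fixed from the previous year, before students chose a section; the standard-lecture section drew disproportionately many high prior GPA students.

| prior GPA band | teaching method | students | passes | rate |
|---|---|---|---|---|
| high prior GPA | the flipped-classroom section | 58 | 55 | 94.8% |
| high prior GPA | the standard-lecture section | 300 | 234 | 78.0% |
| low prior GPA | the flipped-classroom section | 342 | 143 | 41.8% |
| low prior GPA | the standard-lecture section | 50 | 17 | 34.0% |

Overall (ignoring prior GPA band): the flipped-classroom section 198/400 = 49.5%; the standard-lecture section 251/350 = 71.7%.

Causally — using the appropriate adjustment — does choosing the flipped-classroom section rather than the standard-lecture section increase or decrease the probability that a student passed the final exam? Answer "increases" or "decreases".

increases

Nothing the teaching method does changes prior GPA band; the imbalance is an allocation artefact. With prior GPA band also predicting the outcome, the pooled figure is confounded, and the within-stratum comparison is the causal one.
Within each level — high prior GPA: 94.8% vs 78.0%; low prior GPA: 41.8% vs 34.0% — the flipped-classroom section is higher every time.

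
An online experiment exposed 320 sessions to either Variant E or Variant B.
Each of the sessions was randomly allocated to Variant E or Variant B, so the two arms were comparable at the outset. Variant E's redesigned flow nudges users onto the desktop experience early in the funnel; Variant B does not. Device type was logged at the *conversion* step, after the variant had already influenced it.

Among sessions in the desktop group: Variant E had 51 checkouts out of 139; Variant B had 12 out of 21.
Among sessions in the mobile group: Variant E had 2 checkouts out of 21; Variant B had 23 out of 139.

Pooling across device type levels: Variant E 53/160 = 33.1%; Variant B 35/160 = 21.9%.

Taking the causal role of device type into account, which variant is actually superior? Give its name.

Variant E

Device type lies on the pathway variant → device type → outcome, so adjusting for it blocks the indirect effect. For the total causal effect of variant, use the unadjusted pooled rates.
Pooled: Variant E 33.1% vs Variant B 21.9%; Variant E is higher overall.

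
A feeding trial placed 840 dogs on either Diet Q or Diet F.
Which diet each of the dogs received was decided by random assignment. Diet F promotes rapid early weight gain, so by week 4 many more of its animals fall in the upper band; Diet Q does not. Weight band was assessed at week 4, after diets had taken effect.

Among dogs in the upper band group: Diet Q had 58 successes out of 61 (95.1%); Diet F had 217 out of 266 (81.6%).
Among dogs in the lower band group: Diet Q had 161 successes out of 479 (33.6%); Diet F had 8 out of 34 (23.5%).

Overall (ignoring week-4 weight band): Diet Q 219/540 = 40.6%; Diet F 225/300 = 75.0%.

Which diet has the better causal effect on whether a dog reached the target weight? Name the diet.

The week-4 weight band-specific comparison favours Diet Q throughout, but the pooled figures favour Diet F. The question is whether to condition on week-4 weight band.
Week-4 weight band here is a post-treatment variable shaped by the diet; conditioning on it would introduce bias rather than remove it. The overall comparison is the causal one.
Pooled: Diet Q 40.6% vs Diet F 75.0%; Diet F is higher overall.

Diet F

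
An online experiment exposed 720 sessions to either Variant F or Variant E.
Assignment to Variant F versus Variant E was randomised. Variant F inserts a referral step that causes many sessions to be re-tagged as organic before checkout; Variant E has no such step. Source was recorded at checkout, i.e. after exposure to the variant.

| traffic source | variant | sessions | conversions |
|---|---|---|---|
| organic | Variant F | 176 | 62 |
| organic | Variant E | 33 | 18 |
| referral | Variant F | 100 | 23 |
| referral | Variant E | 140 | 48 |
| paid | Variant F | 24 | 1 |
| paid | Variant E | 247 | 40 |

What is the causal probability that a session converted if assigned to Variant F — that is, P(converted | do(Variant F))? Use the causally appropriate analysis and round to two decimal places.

Stratifying would compare variants among sessions the variants themselves sorted into traffic source groups — a form of selection on an intermediate. The unconditioned pooled rates give the total causal effect.
So P(outcome | do(Variant F)) is just the pooled rate for Variant F: 86/300 = 0.287.

0.29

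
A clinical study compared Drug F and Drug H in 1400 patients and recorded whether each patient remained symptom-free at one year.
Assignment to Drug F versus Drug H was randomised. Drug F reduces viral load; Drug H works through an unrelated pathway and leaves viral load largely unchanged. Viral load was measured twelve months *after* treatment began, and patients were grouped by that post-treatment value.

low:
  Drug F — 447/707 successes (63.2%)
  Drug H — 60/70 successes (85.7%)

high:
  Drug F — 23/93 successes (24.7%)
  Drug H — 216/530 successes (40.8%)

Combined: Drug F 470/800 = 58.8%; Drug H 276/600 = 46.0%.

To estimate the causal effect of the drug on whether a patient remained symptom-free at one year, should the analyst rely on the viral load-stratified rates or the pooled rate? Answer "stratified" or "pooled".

Drug H is higher inside every viral load stratum but Drug F is higher in aggregate. Whether to stratify depends on how viral load relates to the drug.
Viral load is downstream of the drug. One should not condition on a consequence of treatment, so the overall rates are the right comparison.
Pooled: Drug F 58.8% vs Drug H 46.0%; Drug F is higher overall.

pooled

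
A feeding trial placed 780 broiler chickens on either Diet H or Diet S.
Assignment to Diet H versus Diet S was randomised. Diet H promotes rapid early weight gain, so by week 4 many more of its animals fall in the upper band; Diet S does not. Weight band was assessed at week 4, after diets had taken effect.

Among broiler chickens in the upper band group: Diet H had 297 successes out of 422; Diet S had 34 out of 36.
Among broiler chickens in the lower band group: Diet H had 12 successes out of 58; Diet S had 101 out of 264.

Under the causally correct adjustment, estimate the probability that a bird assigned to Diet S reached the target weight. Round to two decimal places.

0.45

The week-4 weight band-specific comparison favours Diet S throughout, but the pooled figures favour Diet H. The question is whether to condition on week-4 weight band.
Stratifying would compare diets among broiler chickens the diets themselves sorted into week-4 weight band groups — a form of selection on an intermediate. The unconditioned pooled rates give the total causal effect.
So P(outcome | do(Diet S)) is just the pooled rate for Diet S: 135/300 = 0.450.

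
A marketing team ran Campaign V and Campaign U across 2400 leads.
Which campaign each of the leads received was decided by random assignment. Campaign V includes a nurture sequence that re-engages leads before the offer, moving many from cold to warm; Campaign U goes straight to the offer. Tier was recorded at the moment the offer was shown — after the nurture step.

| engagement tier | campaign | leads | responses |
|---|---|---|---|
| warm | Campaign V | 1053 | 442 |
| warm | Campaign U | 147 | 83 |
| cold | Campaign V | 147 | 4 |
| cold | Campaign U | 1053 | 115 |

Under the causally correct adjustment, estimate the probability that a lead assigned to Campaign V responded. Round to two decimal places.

0.37

Stratifying would compare campaigns among leads the campaigns themselves sorted into engagement tier groups — a form of selection on an intermediate. The unconditioned pooled rates give the total causal effect.
So P(outcome | do(Campaign V)) is just the pooled rate for Campaign V: 446/1200 = 0.372.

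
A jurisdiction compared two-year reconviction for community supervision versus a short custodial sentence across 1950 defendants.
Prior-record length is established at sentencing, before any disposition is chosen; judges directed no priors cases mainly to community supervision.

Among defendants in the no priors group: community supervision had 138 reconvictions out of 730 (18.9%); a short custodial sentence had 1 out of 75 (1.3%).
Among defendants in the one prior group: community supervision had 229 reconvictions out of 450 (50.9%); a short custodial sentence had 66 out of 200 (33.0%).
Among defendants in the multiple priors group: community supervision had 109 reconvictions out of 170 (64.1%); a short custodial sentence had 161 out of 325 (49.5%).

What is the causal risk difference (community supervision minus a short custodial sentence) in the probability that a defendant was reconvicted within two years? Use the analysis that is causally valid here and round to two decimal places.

Prior-record length differs across dispositions for reasons unrelated to any effect of the disposition itself, and it separately predicts the outcome — a classic confounder. We must compare within prior-record length levels.
Adjusting over the population distribution of prior-record length: 0.413·(0.189−0.013) + 0.333·(0.509−0.330) + 0.254·(0.641−0.495) = +0.169.

+0.17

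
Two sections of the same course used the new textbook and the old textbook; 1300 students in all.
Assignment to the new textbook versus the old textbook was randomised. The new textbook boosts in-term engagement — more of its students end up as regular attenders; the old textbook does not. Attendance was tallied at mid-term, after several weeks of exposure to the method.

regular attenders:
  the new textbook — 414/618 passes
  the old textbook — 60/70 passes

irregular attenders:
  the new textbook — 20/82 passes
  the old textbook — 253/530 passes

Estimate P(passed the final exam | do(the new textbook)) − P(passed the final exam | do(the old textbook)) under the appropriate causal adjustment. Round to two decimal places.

+0.10

The distribution of mid-term attendance is itself part of what the teaching method does — it is an intermediate outcome. Holding it fixed would remove that part of the effect; the total effect is the pooled difference.
The causal difference is the pooled difference: 0.620 − 0.522 = +0.098.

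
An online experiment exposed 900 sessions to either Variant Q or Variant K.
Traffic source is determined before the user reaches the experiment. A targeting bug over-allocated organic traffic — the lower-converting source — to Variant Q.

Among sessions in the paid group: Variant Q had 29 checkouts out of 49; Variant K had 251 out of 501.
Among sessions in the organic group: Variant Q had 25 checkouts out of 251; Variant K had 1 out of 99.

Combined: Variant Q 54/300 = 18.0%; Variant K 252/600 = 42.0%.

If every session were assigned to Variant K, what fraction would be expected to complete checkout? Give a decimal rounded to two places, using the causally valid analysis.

The imbalance in traffic source arose from how sessions were allocated, not from anything the variant did; and traffic source independently affects the outcome. The pooled gap is confounded — condition on traffic source.
Standardising Variant K to the population traffic source mix: 0.611·251/501 + 0.389·1/99 = 0.310.

0.31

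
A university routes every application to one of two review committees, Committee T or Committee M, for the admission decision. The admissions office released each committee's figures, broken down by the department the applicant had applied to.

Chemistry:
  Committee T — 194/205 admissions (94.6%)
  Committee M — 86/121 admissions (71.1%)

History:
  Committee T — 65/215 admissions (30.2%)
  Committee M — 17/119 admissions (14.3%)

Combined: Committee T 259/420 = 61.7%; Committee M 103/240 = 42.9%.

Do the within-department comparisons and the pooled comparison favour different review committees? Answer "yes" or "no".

Within each department level (Chemistry 94.6% vs 71.1%; History 30.2% vs 14.3%), Committee T has the higher rate every time. Pooled: 61.7% vs 42.9% — Committee T has the higher rate overall. They agree.

no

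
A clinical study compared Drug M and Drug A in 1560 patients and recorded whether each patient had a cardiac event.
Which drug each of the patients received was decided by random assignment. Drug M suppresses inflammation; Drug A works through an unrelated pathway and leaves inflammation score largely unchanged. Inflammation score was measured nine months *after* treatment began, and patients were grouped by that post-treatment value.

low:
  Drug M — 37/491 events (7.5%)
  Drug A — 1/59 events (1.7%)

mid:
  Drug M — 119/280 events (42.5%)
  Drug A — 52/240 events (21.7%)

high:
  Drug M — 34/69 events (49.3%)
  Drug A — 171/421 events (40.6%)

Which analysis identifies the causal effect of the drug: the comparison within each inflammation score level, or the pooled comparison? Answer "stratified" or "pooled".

The inflammation score-specific comparison favours Drug A throughout, but the pooled figures favour Drug M. The question is whether to condition on inflammation score.
Inflammation score is downstream of the drug. One should not condition on a consequence of treatment, so the overall rates are the right comparison.
Pooled: Drug M 22.6% vs Drug A 31.1%; Drug M is lower overall.

pooled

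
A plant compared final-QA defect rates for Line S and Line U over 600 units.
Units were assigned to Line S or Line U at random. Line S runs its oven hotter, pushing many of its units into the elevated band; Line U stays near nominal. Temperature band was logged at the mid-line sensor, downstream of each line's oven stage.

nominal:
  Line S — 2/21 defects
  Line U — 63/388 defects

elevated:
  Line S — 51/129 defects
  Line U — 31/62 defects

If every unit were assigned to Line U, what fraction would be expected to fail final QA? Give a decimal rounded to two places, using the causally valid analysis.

The in-process temperature band-specific comparison favours Line S throughout, but the pooled figures favour Line U. The question is whether to condition on in-process temperature band.
Stratifying would compare lines among units the lines themselves sorted into in-process temperature band groups — a form of selection on an intermediate. The unconditioned pooled rates give the total causal effect.
So P(outcome | do(Line U)) is just the pooled rate for Line U: 94/450 = 0.209.

0.21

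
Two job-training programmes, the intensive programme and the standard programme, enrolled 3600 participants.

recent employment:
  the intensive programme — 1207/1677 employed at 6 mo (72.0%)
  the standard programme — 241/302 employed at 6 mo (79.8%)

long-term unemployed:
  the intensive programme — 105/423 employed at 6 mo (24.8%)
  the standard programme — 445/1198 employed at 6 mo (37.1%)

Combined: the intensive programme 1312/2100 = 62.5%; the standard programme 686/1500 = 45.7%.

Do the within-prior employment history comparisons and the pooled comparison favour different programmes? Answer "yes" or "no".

Within each prior employment history level (recent employment 72.0% vs 79.8%; long-term unemployed 24.8% vs 37.1%), the standard programme has the higher rate every time. Pooled: 62.5% vs 45.7% — the intensive programme has the higher rate overall. The two comparisons disagree.

yes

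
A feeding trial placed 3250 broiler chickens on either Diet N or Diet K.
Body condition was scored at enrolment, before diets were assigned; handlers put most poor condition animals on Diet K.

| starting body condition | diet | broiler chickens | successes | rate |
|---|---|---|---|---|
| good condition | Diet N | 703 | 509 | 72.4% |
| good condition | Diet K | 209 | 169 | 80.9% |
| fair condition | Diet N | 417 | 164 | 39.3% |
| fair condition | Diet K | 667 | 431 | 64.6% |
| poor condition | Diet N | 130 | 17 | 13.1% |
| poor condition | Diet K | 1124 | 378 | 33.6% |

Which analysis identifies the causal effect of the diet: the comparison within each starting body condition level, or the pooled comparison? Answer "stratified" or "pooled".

stratified

Starting body condition differs across diets for reasons unrelated to any effect of the diet itself, and it separately predicts the outcome — a classic confounder. We must compare within starting body condition levels.
Within each level — good condition: 72.4% vs 80.9%; fair condition: 39.3% vs 64.6%; poor condition: 13.1% vs 33.6% — Diet K is higher every time.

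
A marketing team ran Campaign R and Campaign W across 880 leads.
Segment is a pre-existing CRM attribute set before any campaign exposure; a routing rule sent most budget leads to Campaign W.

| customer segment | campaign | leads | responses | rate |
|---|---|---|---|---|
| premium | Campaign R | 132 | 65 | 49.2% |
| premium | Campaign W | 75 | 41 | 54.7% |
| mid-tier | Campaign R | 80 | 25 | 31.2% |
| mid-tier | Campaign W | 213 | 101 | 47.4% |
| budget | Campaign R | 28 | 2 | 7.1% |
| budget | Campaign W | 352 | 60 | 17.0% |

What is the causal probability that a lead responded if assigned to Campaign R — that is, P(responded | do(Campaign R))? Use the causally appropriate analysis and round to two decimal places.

0.25

The customer segment-specific comparison favours Campaign W throughout, but the pooled figures favour Campaign R. The question is whether to condition on customer segment.
Customer segment differs across campaigns for reasons unrelated to any effect of the campaign itself, and it separately predicts the outcome — a classic confounder. We must compare within customer segment levels.
Standardising Campaign R to the population customer segment mix: 0.235·65/132 + 0.333·25/80 + 0.432·2/28 = 0.251.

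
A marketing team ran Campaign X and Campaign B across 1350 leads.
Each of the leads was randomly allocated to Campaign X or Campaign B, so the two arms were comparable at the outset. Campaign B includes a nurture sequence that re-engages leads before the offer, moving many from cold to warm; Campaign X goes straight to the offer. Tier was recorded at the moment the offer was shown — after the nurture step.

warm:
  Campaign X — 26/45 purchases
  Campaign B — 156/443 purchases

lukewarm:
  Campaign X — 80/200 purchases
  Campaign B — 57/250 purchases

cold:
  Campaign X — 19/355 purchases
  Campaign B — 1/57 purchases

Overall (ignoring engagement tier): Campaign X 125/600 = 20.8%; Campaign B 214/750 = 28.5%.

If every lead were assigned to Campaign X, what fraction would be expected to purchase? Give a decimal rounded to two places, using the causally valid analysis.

The stratified and pooled comparisons disagree (Campaign X wins within each engagement tier; Campaign B wins overall), so the answer turns on the causal role of engagement tier.
Stratifying would compare campaigns among leads the campaigns themselves sorted into engagement tier groups — a form of selection on an intermediate. The unconditioned pooled rates give the total causal effect.
So P(outcome | do(Campaign X)) is just the pooled rate for Campaign X: 125/600 = 0.208.

0.21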